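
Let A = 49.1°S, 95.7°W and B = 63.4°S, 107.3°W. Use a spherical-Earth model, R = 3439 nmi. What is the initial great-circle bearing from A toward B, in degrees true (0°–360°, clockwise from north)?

N = sin Δλ·cos φ₂ = -0.0900;  D = cos φ₁ sin φ₂ − sin φ₁ cos φ₂ cos Δλ = -0.2539
initial course = atan2(N, D) = 199.52°

199.5°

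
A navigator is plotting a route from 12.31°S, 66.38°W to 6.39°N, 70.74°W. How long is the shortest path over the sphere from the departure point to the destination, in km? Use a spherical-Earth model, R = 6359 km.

2130 km

Haversine: a = sin²(Δφ/2)+cos φ₁ cos φ₂ sin²(Δλ/2) = 0.02780;  σ = 2·atan2(√a,√(1−a))
σ = 19.196° → d = Rσ = 6359·0.33503 = 2130 km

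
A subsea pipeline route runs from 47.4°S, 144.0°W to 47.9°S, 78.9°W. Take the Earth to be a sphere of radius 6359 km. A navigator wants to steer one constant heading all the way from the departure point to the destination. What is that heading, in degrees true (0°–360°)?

90.7°

Δψ = ln[tan(π/4+φ₂/2)/tan(π/4+φ₁/2)] = -0.0130
Δλ = +1.1362 rad (taken the short way round)
course = atan2(Δλ, Δψ) = 90.65°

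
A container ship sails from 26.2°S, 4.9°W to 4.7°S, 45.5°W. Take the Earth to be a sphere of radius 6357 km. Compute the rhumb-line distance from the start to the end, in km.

Δψ = ln[tan(π/4+φ₂/2)/tan(π/4+φ₁/2)] = +0.3920;  Δφ = +0.3752 rad,  Δλ = -0.7086 rad
q = Δφ/Δψ = 0.9573
d = R·√(Δφ² + q²Δλ²) = 6357·0.77523 = 4928 km

4928 km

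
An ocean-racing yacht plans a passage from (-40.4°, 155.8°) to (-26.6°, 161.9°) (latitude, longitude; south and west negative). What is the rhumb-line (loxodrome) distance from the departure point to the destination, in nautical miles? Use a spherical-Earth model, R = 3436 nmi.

882 nmi

Δψ = ln[tan(π/4+φ₂/2)/tan(π/4+φ₁/2)] = +0.2902;  Δφ = +0.2409 rad,  Δλ = +0.1065 rad
q = Δφ/Δψ = 0.8301
d = R·√(Δφ² + q²Δλ²) = 3436·0.25656 = 882 nmi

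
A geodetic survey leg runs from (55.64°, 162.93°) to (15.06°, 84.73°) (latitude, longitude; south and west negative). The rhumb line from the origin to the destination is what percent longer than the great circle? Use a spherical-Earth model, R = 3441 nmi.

Great circle: σ = 1.2388 rad → d_gc = Rσ = 4262.7 nmi
Rhumb: Δφ = -0.7083, Δλ = -1.3648, Δψ = -0.9079, q = Δφ/Δψ = 0.7801 → d_rh = R√(Δφ²+q²Δλ²) = 4400.1 nmi
Excess = (4400.1 − 4262.7) / 4262.7 = 137.4 / 4262.7 = 3.22% ≈ 3.2%

3.2%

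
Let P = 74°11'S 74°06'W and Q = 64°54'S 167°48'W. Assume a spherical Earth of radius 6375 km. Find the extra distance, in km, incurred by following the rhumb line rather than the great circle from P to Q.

362 km

Great circle: cos σ = sin φ₁ sin φ₂ + cos φ₁ cos φ₂ cos Δλ,  σ = 0.5280 rad → d_gc = 3365.9 km
Rhumb line: Δψ = +0.4716, q = Δφ/Δψ = 0.3436, d_rh = R√(Δφ²+q²Δλ²) = 3727.8 km
Excess = 3727.8 − 3365.9 = 361.9 ≈ 362 km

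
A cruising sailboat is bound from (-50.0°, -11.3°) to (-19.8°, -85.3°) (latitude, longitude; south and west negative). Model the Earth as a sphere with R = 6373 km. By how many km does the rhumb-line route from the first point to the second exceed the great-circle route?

195 km

Great circle: cos σ = sin φ₁ sin φ₂ + cos φ₁ cos φ₂ cos Δλ,  σ = 1.1305 rad → d_gc = 7204.8 km
Rhumb line: Δψ = +0.6580, q = Δφ/Δψ = 0.8010, d_rh = R√(Δφ²+q²Δλ²) = 7399.7 km
Excess = 7399.7 − 7204.8 = 194.9 ≈ 195 km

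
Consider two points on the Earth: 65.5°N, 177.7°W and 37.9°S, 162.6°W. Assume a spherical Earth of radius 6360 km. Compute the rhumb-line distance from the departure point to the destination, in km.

11557 km

Rhumb course C = atan2(Δλ, Δψ) with Δψ = ln[tan(π/4+φ₂/2)/tan(π/4+φ₁/2)] = -2.2431, Δλ = +0.2635 → C = 173.30°
d = R·|Δφ| / |cos C| = 6360·1.80467 / 0.99317 = 11557 km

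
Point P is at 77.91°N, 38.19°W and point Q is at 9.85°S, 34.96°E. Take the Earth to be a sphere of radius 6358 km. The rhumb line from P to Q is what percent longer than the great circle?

3.2%

Great circle: σ = 1.6785 rad → d_gc = Rσ = 10671.7 km
Rhumb: Δφ = -1.5317, Δλ = +1.2767, Δψ = -2.4180, q = Δφ/Δψ = 0.6334 → d_rh = R√(Δφ²+q²Δλ²) = 11012.6 km
Excess = (11012.6 − 10671.7) / 10671.7 = 340.9 / 10671.7 = 3.19% ≈ 3.2%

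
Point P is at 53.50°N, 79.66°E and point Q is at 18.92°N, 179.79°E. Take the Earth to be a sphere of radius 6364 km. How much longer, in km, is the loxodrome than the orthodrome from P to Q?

532 km

Great circle: cos σ = sin φ₁ sin φ₂ + cos φ₁ cos φ₂ cos Δλ,  σ = 1.4084 rad → d_gc = 8963.1 km
Rhumb line: Δψ = -0.7730, q = Δφ/Δψ = 0.7807, d_rh = R√(Δφ²+q²Δλ²) = 9494.7 km
Excess = 9494.7 − 8963.1 = 531.6 ≈ 532 km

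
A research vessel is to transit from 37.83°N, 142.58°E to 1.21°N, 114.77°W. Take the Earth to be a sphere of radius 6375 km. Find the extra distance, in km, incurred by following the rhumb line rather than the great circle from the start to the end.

255 km

Great circle: cos σ = sin φ₁ sin φ₂ + cos φ₁ cos φ₂ cos Δλ,  σ = 1.7315 rad → d_gc = 11038.1 km
Rhumb line: Δψ = -0.6931, q = Δφ/Δψ = 0.9221, d_rh = R√(Δφ²+q²Δλ²) = 11292.7 km
Excess = 11292.7 − 11038.1 = 254.6 ≈ 255 km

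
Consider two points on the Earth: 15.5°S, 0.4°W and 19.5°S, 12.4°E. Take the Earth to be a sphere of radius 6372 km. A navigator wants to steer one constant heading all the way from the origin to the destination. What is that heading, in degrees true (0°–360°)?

Meridional parts: M(φ₁)=-0.2739, M(φ₂)=-0.3471 → ΔM = -0.0732;  Δλ = +0.2234 rad
tan C = Δλ / ΔM = -3.0512 → C = 108.15°

108.1°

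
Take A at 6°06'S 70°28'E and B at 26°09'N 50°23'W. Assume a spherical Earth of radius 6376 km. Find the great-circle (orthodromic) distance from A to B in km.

cos σ = sin φ₁ sin φ₂ + cos φ₁ cos φ₂ cos Δλ
      = sin(-6.10°)sin(26.15°) + cos(-6.10°)cos(26.15°)cos(-120.85°) = -0.5045
σ = 120.300° → d = Rσ = 6376·2.09964 = 13387 km

13387 km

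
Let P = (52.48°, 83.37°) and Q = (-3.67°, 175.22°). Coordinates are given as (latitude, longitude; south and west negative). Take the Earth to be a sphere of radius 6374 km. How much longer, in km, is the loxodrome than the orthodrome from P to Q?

293 km

Great circle: cos σ = sin φ₁ sin φ₂ + cos φ₁ cos φ₂ cos Δλ,  σ = 1.6412 rad → d_gc = 10461.3 km
Rhumb line: Δψ = -1.1439, q = Δφ/Δψ = 0.8567, d_rh = R√(Δφ²+q²Δλ²) = 10753.9 km
Excess = 10753.9 − 10461.3 = 292.6 ≈ 293 km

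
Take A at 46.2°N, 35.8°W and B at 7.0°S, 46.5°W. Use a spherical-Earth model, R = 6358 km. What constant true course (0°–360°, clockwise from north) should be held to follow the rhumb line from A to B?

190.2°

Meridional parts: M(φ₁)=+0.9113, M(φ₂)=-0.1225 → ΔM = -1.0338;  Δλ = -0.1868 rad
tan C = Δλ / ΔM = +0.1806 → C = 190.24°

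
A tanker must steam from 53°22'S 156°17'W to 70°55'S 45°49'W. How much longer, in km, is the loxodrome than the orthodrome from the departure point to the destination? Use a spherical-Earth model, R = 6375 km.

730 km

Great circle: cos σ = sin φ₁ sin φ₂ + cos φ₁ cos φ₂ cos Δλ,  σ = 0.8091 rad → d_gc = 5158.0 km
Rhumb line: Δψ = -0.6777, q = Δφ/Δψ = 0.4520, d_rh = R√(Δφ²+q²Δλ²) = 5888.2 km
Excess = 5888.2 − 5158.0 = 730.2 ≈ 730 km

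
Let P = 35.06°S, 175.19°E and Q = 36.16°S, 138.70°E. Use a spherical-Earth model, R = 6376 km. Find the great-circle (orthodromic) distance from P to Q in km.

3284 km

Haversine: a = sin²(Δφ/2)+cos φ₁ cos φ₂ sin²(Δλ/2) = 0.06487;  σ = 2·atan2(√a,√(1−a))
σ = 29.511° → d = Rσ = 6376·0.51507 = 3284 km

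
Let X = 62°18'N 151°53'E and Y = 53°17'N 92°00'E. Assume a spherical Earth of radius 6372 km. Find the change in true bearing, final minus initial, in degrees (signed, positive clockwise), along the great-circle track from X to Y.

-52.1°

At departure: θ₁ = atan2(sin Δλ cos φ₂, cos φ₁ sin φ₂ − sin φ₁ cos φ₂ cos Δλ) = 281.69°
At arrival: θ₂ = atan2(sin Δλ cos φ₁, −cos φ₂ sin φ₁ + sin φ₂ cos φ₁ cos Δλ) = 229.59°
Δθ = θ₂ − θ₁ = -52.1°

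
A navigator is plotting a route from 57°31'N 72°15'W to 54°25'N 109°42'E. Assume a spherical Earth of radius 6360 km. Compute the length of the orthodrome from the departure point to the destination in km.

Haversine: a = sin²(Δφ/2)+cos φ₁ cos φ₂ sin²(Δλ/2) = 0.31315;  σ = 2·atan2(√a,√(1−a))
σ = 68.055° → d = Rσ = 6360·1.18779 = 7554 km

7554 km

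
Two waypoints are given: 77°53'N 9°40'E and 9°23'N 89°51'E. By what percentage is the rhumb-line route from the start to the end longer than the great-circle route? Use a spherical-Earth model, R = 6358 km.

4.8%

Great circle: σ = 1.3748 rad → d_gc = Rσ = 8741.2 km
Rhumb: Δφ = -1.1956, Δλ = +1.3995, Δψ = -2.0785, q = Δφ/Δψ = 0.5752 → d_rh = R√(Δφ²+q²Δλ²) = 9163.7 km
Excess = (9163.7 − 8741.2) / 8741.2 = 422.5 / 8741.2 = 4.83% ≈ 4.8%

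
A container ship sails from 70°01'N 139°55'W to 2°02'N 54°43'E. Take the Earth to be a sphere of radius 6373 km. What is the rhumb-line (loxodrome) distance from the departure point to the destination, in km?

14895 km

Δψ = ln[tan(π/4+φ₂/2)/tan(π/4+φ₁/2)] = -1.7008;  Δφ = -1.1865 rad,  Δλ = -2.8862 rad
q = Δφ/Δψ = 0.6976
d = R·√(Δφ² + q²Δλ²) = 6373·2.33713 = 14895 km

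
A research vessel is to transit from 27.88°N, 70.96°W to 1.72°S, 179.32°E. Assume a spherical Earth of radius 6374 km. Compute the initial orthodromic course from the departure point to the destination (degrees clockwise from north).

N = sin Δλ·cos φ₂ = -0.9409;  D = cos φ₁ sin φ₂ − sin φ₁ cos φ₂ cos Δλ = +0.1312
initial course = atan2(N, D) = 277.94°

277.9°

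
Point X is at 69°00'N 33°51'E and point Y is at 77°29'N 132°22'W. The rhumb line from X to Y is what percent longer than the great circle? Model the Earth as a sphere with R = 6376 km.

Great circle: σ = 0.5809 rad → d_gc = Rσ = 3703.9 km
Rhumb: Δφ = +0.1481, Δλ = -2.9010, Δψ = +0.5248, q = Δφ/Δψ = 0.2822 → d_rh = R√(Δφ²+q²Δλ²) = 5303.7 km
Excess = (5303.7 − 3703.9) / 3703.9 = 1599.8 / 3703.9 = 43.19% ≈ 43.2%

43.2%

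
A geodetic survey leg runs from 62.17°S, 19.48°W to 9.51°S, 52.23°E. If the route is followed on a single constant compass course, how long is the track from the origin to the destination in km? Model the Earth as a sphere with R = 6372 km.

Δψ = ln[tan(π/4+φ₂/2)/tan(π/4+φ₁/2)] = +1.2286;  Δφ = +0.9191 rad,  Δλ = +1.2516 rad
q = Δφ/Δψ = 0.7481
d = R·√(Δφ² + q²Δλ²) = 6372·1.31201 = 8360 km

8360 km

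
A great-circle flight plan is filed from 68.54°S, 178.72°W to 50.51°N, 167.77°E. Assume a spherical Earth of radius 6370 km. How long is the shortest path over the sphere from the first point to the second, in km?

13283 km

cos σ = sin φ₁ sin φ₂ + cos φ₁ cos φ₂ cos Δλ
      = sin(-68.54°)sin(50.51°) + cos(-68.54°)cos(50.51°)cos(-13.51°) = -0.4920
σ = 119.473° → d = Rσ = 6370·2.08519 = 13283 km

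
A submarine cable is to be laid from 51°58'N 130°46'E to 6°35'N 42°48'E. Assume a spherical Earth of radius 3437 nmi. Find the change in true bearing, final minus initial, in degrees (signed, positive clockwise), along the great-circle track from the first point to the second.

-54.2°

At departure: θ₁ = atan2(sin Δλ cos φ₂, cos φ₁ sin φ₂ − sin φ₁ cos φ₂ cos Δλ) = 272.47°
At arrival: θ₂ = atan2(sin Δλ cos φ₁, −cos φ₂ sin φ₁ + sin φ₂ cos φ₁ cos Δλ) = 218.29°
Δθ = θ₂ − θ₁ = -54.2°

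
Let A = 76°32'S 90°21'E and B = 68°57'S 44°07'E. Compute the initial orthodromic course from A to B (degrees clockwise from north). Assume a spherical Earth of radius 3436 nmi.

θ = atan2( sin Δλ·cos φ₂ ,  cos φ₁ sin φ₂ − sin φ₁ cos φ₂ cos Δλ )
  = atan2(-0.2594, +0.0243) = 275.35°

275.3°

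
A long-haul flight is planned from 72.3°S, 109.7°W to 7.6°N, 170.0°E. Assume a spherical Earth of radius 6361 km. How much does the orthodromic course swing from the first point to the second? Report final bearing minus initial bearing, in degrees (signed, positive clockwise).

Initial bearing θ₁ = atan2(sin Δλ cos φ₂, cos φ₁ sin φ₂ − sin φ₁ cos φ₂ cos Δλ) = 281.53°
Final bearing θ₂ = (initial bearing from the destination back to the start) + 180° = 342.51°
Δθ = θ₂ − θ₁ = +61.0°

+61.0°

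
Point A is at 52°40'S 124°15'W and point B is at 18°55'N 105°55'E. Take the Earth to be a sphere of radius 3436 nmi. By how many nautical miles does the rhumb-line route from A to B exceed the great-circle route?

360 nmi

Great circle: cos σ = sin φ₁ sin φ₂ + cos φ₁ cos φ₂ cos Δλ,  σ = 2.2463 rad → d_gc = 7718.1 nmi
Rhumb line: Δψ = +1.4215, q = Δφ/Δψ = 0.8789, d_rh = R√(Δφ²+q²Δλ²) = 8078.1 nmi
Excess = 8078.1 − 7718.1 = 360.0 ≈ 360 nmi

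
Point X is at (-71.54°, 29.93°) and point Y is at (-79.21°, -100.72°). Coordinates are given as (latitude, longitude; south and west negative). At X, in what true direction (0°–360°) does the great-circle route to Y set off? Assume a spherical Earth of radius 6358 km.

θ = atan2( sin Δλ·cos φ₂ ,  cos φ₁ sin φ₂ − sin φ₁ cos φ₂ cos Δλ )
  = atan2(-0.1420, -0.4267) = 198.41°

198.4°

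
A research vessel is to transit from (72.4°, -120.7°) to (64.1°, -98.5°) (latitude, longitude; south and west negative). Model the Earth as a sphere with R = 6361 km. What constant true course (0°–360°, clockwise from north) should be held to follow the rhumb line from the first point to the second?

Meridional parts: M(φ₁)=+1.8656, M(φ₂)=+1.4699 → ΔM = -0.3957;  Δλ = +0.3875 rad
tan C = Δλ / ΔM = -0.9793 → C = 135.60°

135.6°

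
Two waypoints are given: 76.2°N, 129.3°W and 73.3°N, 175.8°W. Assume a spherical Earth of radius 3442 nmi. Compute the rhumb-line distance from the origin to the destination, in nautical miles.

Rhumb course C = atan2(Δλ, Δψ) with Δψ = ln[tan(π/4+φ₂/2)/tan(π/4+φ₁/2)] = -0.1930, Δλ = -0.8116 → C = 256.62°
d = R·|Δφ| / |cos C| = 3442·0.05061 / 0.23136 = 753 nmi

753 nmi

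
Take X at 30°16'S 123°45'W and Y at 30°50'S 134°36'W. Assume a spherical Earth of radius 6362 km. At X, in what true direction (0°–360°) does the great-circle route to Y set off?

263.8°

N = sin Δλ·cos φ₂ = -0.1616;  D = cos φ₁ sin φ₂ − sin φ₁ cos φ₂ cos Δλ = -0.0176
initial course = atan2(N, D) = 263.78°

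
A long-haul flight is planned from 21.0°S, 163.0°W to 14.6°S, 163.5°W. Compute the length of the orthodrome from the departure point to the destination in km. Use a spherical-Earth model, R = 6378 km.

cos σ = sin φ₁ sin φ₂ + cos φ₁ cos φ₂ cos Δλ
      = sin(-21.00°)sin(-14.60°) + cos(-21.00°)cos(-14.60°)cos(-0.50°) = 0.9937
σ = 6.418° → d = Rσ = 6378·0.11201 = 714 km

714 km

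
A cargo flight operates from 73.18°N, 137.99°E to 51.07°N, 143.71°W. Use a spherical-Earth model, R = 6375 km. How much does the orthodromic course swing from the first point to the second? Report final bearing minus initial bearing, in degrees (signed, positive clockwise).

Initial bearing θ₁ = atan2(sin Δλ cos φ₂, cos φ₁ sin φ₂ − sin φ₁ cos φ₂ cos Δλ) = 80.49°
Final bearing θ₂ = (initial bearing from the destination back to the start) + 180° = 152.99°
Δθ = θ₂ − θ₁ = +72.5°

+72.5°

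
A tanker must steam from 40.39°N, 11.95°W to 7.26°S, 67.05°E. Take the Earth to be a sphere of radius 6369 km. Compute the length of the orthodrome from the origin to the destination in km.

9608 km

Haversine: a = sin²(Δφ/2)+cos φ₁ cos φ₂ sin²(Δλ/2) = 0.46886;  σ = 2·atan2(√a,√(1−a))
σ = 86.429° → d = Rσ = 6369·1.50848 = 9608 km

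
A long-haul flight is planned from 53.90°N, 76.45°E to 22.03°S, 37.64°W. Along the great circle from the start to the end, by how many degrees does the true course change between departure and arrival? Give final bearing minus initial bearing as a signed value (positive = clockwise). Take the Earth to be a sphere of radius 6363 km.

At departure: θ₁ = atan2(sin Δλ cos φ₂, cos φ₁ sin φ₂ − sin φ₁ cos φ₂ cos Δλ) = 275.72°
At arrival: θ₂ = atan2(sin Δλ cos φ₁, −cos φ₂ sin φ₁ + sin φ₂ cos φ₁ cos Δλ) = 219.23°
Δθ = θ₂ − θ₁ = -56.5°

-56.5°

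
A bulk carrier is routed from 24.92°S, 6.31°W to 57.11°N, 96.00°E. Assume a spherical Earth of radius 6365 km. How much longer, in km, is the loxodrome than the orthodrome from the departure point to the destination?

Great circle: cos σ = sin φ₁ sin φ₂ + cos φ₁ cos φ₂ cos Δλ,  σ = 2.0475 rad → d_gc = 13032.0 km
Rhumb line: Δψ = +1.6695, q = Δφ/Δψ = 0.8575, d_rh = R√(Δφ²+q²Δλ²) = 13343.0 km
Excess = 13343.0 − 13032.0 = 311.0 ≈ 311 km

311 km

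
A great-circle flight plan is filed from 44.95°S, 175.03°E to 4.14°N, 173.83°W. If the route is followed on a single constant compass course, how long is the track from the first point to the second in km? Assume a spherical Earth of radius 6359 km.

Δψ = ln[tan(π/4+φ₂/2)/tan(π/4+φ₁/2)] = +0.9525;  Δφ = +0.8568 rad,  Δλ = +0.1944 rad
q = Δφ/Δψ = 0.8995
d = R·√(Δφ² + q²Δλ²) = 6359·0.87445 = 5561 km

5561 km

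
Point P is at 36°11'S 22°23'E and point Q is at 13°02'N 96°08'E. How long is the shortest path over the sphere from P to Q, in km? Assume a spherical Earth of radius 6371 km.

9453 km

Haversine: a = sin²(Δφ/2)+cos φ₁ cos φ₂ sin²(Δλ/2) = 0.45655;  σ = 2·atan2(√a,√(1−a))
σ = 85.015° → d = Rσ = 6371·1.48379 = 9453 km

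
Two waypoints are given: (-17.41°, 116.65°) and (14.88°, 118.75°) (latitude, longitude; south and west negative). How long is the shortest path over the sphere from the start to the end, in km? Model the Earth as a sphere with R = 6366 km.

cos σ = sin φ₁ sin φ₂ + cos φ₁ cos φ₂ cos Δλ
      = sin(-17.41°)sin(14.88°) + cos(-17.41°)cos(14.88°)cos(2.10°) = 0.8447
σ = 32.356° → d = Rσ = 6366·0.56473 = 3595 km

3595 km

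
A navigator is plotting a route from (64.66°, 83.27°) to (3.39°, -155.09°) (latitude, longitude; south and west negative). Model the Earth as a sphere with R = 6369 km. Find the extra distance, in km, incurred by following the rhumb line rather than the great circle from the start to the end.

1075 km

Great circle: cos σ = sin φ₁ sin φ₂ + cos φ₁ cos φ₂ cos Δλ,  σ = 1.7423 rad → d_gc = 11096.8 km
Rhumb line: Δψ = -1.4333, q = Δφ/Δψ = 0.7461, d_rh = R√(Δφ²+q²Δλ²) = 12172.0 km
Excess = 12172.0 − 11096.8 = 1075.2 ≈ 1075 km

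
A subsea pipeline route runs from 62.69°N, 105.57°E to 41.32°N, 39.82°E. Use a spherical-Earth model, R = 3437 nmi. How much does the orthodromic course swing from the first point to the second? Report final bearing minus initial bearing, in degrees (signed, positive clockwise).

At departure: θ₁ = atan2(sin Δλ cos φ₂, cos φ₁ sin φ₂ − sin φ₁ cos φ₂ cos Δλ) = 272.41°
At arrival: θ₂ = atan2(sin Δλ cos φ₁, −cos φ₂ sin φ₁ + sin φ₂ cos φ₁ cos Δλ) = 217.62°
Δθ = θ₂ − θ₁ = -54.8°

-54.8°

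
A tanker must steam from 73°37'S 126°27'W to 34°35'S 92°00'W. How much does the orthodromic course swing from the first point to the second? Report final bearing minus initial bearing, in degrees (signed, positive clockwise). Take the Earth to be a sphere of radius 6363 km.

-29.8°

Initial bearing θ₁ = atan2(sin Δλ cos φ₂, cos φ₁ sin φ₂ − sin φ₁ cos φ₂ cos Δλ) = 43.47°
Final bearing θ₂ = (initial bearing from the destination back to the start) + 180° = 13.63°
Δθ = θ₂ − θ₁ = -29.8°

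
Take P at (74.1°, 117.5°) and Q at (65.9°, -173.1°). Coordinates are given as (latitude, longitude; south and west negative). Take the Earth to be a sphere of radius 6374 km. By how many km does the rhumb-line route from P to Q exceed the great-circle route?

Great circle: cos σ = sin φ₁ sin φ₂ + cos φ₁ cos φ₂ cos Δλ,  σ = 0.4096 rad → d_gc = 2611.0 km
Rhumb line: Δψ = -0.4243, q = Δφ/Δψ = 0.3373, d_rh = R√(Δφ²+q²Δλ²) = 2759.1 km
Excess = 2759.1 − 2611.0 = 148.1 ≈ 148 km

148 km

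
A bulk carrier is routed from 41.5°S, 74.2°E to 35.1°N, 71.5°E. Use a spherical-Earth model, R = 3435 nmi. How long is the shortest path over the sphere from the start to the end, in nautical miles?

4595 nmi

cos σ = sin φ₁ sin φ₂ + cos φ₁ cos φ₂ cos Δλ
      = sin(-41.50°)sin(35.10°) + cos(-41.50°)cos(35.10°)cos(-2.70°) = 0.2311
σ = 76.640° → d = Rσ = 3435·1.33762 = 4595 nmi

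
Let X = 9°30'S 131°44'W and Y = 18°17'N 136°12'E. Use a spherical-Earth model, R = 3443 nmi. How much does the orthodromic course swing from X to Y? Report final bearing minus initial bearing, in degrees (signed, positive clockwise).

Initial bearing θ₁ = atan2(sin Δλ cos φ₂, cos φ₁ sin φ₂ − sin φ₁ cos φ₂ cos Δλ) = 287.75°
Final bearing θ₂ = (initial bearing from the destination back to the start) + 180° = 278.40°
Δθ = θ₂ − θ₁ = -9.4°

-9.4°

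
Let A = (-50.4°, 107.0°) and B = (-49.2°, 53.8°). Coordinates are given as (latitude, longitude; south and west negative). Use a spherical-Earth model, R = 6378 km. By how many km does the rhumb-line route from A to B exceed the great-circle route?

83 km

Great circle: cos σ = sin φ₁ sin φ₂ + cos φ₁ cos φ₂ cos Δλ,  σ = 0.5867 rad → d_gc = 3741.98 km
Rhumb line: Δψ = +0.0325, q = Δφ/Δψ = 0.6454, d_rh = R√(Δφ²+q²Δλ²) = 3824.51 km
Excess = 3824.51 − 3741.98 = 82.53 ≈ 83 km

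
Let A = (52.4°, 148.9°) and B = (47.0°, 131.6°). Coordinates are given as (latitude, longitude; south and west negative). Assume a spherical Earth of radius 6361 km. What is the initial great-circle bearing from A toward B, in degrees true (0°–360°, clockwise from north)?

251.0°

θ = atan2( sin Δλ·cos φ₂ ,  cos φ₁ sin φ₂ − sin φ₁ cos φ₂ cos Δλ )
  = atan2(-0.2028, -0.0697) = 251.04°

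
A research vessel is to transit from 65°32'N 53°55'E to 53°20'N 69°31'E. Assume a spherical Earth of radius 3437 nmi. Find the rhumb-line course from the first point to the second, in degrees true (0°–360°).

147.3°

Meridional parts: M(φ₁)=+1.5287, M(φ₂)=+1.1045 → ΔM = -0.4242;  Δλ = +0.2723 rad
tan C = Δλ / ΔM = -0.6419 → C = 147.30°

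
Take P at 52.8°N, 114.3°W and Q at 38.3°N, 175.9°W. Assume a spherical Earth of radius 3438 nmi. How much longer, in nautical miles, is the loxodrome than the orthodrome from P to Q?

70 nmi

Great circle: cos σ = sin φ₁ sin φ₂ + cos φ₁ cos φ₂ cos Δλ,  σ = 0.7679 rad → d_gc = 2640.2 nmi
Rhumb line: Δψ = -0.3644, q = Δφ/Δψ = 0.6945, d_rh = R√(Δφ²+q²Δλ²) = 2710.5 nmi
Excess = 2710.5 − 2640.2 = 70.3 ≈ 70 nmi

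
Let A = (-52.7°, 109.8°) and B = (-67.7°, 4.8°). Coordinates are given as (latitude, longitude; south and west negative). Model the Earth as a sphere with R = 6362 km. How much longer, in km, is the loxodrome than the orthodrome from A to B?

Great circle: cos σ = sin φ₁ sin φ₂ + cos φ₁ cos φ₂ cos Δλ,  σ = 0.8278 rad → d_gc = 5266.7 km
Rhumb line: Δψ = -0.5379, q = Δφ/Δψ = 0.4867, d_rh = R√(Δφ²+q²Δλ²) = 5914.0 km
Excess = 5914.0 − 5266.7 = 647.3 ≈ 647 km

647 km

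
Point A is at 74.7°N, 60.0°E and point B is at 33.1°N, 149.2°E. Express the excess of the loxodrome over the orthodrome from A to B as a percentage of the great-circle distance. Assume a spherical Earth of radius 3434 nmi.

Great circle: σ = 1.0124 rad → d_gc = Rσ = 3476.6 nmi
Rhumb: Δφ = -0.7261, Δλ = +1.5568, Δψ = -1.3947, q = Δφ/Δψ = 0.5206 → d_rh = R√(Δφ²+q²Δλ²) = 3736.5 nmi
Excess = (3736.5 − 3476.6) / 3476.6 = 259.9 / 3476.6 = 7.48% ≈ 7.5%

7.5%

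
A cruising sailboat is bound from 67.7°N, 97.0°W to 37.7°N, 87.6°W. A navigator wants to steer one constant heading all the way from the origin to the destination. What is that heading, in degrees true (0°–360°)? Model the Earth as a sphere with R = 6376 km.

Δψ = ln[tan(π/4+φ₂/2)/tan(π/4+φ₁/2)] = -0.9127
Δλ = +0.1641 rad (taken the short way round)
course = atan2(Δλ, Δψ) = 169.81°

169.8°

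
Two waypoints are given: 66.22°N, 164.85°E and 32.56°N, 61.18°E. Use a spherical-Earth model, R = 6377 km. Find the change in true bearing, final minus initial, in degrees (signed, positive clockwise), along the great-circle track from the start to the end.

Initial bearing θ₁ = atan2(sin Δλ cos φ₂, cos φ₁ sin φ₂ − sin φ₁ cos φ₂ cos Δλ) = 295.99°
Final bearing θ₂ = (initial bearing from the destination back to the start) + 180° = 205.47°
Δθ = θ₂ − θ₁ = -90.5°

-90.5°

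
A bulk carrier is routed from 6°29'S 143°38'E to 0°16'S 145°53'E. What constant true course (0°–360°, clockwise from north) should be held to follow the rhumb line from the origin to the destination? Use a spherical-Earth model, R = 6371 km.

19.9°

Meridional parts: M(φ₁)=-0.1134, M(φ₂)=-0.0047 → ΔM = +0.1087;  Δλ = +0.0393 rad
tan C = Δλ / ΔM = +0.3611 → C = 19.86°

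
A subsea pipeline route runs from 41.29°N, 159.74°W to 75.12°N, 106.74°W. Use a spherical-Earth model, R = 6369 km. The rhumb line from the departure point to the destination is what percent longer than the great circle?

2.7%

Great circle: σ = 0.7169 rad → d_gc = Rσ = 4565.8 km
Rhumb: Δφ = +0.5904, Δλ = +0.9250, Δψ = +1.2431, q = Δφ/Δψ = 0.4750 → d_rh = R√(Δφ²+q²Δλ²) = 4687.4 km
Excess = (4687.4 − 4565.8) / 4565.8 = 121.6 / 4565.8 = 2.66% ≈ 2.7%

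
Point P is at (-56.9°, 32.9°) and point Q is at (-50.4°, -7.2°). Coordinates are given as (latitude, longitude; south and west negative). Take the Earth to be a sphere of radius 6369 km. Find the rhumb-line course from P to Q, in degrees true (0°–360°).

Δψ = ln[tan(π/4+φ₂/2)/tan(π/4+φ₁/2)] = +0.1919
Δλ = -0.6999 rad (taken the short way round)
course = atan2(Δλ, Δψ) = 285.33°

285.3°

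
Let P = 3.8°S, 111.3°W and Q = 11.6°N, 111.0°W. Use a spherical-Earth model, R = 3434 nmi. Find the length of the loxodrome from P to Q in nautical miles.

Δψ = ln[tan(π/4+φ₂/2)/tan(π/4+φ₁/2)] = +0.2702;  Δφ = +0.2688 rad,  Δλ = +0.0052 rad
q = Δφ/Δψ = 0.9946
d = R·√(Δφ² + q²Δλ²) = 3434·0.26883 = 923 nmi

923 nmi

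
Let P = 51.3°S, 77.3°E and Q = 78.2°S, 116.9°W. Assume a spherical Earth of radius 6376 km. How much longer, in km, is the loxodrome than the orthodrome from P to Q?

Great circle: cos σ = sin φ₁ sin φ₂ + cos φ₁ cos φ₂ cos Δλ,  σ = 0.8763 rad → d_gc = 5587.4 km
Rhumb line: Δψ = -1.2233, q = Δφ/Δψ = 0.3838, d_rh = R√(Δφ²+q²Δλ²) = 7688.1 km
Excess = 7688.1 − 5587.4 = 2100.7 ≈ 2101 km

2101 km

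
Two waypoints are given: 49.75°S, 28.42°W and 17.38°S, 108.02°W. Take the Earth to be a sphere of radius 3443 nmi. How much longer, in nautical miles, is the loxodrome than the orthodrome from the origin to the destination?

127 nmi

Great circle: cos σ = sin φ₁ sin φ₂ + cos φ₁ cos φ₂ cos Δλ,  σ = 1.2246 rad → d_gc = 4216.4 nmi
Rhumb line: Δψ = +0.6958, q = Δφ/Δψ = 0.8119, d_rh = R√(Δφ²+q²Δλ²) = 4343.7 nmi
Excess = 4343.7 − 4216.4 = 127.3 ≈ 127 nmi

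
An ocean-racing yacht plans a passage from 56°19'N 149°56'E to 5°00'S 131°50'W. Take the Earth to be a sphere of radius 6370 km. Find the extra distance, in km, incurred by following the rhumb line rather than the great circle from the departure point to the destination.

Great circle: cos σ = sin φ₁ sin φ₂ + cos φ₁ cos φ₂ cos Δλ,  σ = 1.5306 rad → d_gc = 9750.2 km
Rhumb line: Δψ = -1.2824, q = Δφ/Δψ = 0.8345, d_rh = R√(Δφ²+q²Δλ²) = 9957.9 km
Excess = 9957.9 − 9750.2 = 207.7 ≈ 208 km

208 km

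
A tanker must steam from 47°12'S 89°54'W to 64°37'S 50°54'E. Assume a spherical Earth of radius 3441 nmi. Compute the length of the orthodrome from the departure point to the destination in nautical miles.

Haversine: a = sin²(Δφ/2)+cos φ₁ cos φ₂ sin²(Δλ/2) = 0.28141;  σ = 2·atan2(√a,√(1−a))
σ = 64.075° → d = Rσ = 3441·1.11833 = 3848 nmi

3848 nmi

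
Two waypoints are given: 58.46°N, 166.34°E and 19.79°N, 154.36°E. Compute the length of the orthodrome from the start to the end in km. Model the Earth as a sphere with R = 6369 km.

Haversine: a = sin²(Δφ/2)+cos φ₁ cos φ₂ sin²(Δλ/2) = 0.11498;  σ = 2·atan2(√a,√(1−a))
σ = 39.643° → d = Rσ = 6369·0.69190 = 4407 km

4407 km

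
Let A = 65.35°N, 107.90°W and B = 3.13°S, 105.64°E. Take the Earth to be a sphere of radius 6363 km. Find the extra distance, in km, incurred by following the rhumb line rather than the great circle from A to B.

Great circle: cos σ = sin φ₁ sin φ₂ + cos φ₁ cos φ₂ cos Δλ,  σ = 1.9788 rad → d_gc = 12590.8 km
Rhumb line: Δψ = -1.5757, q = Δφ/Δψ = 0.7585, d_rh = R√(Δφ²+q²Δλ²) = 14493.4 km
Excess = 14493.4 − 12590.8 = 1902.6 ≈ 1903 km

1903 km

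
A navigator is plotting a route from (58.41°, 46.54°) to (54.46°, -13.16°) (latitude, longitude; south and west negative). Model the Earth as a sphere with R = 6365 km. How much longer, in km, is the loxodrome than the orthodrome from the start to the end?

Great circle: cos σ = sin φ₁ sin φ₂ + cos φ₁ cos φ₂ cos Δλ,  σ = 0.5609 rad → d_gc = 3570.36 km
Rhumb line: Δψ = -0.1248, q = Δφ/Δψ = 0.5523, d_rh = R√(Δφ²+q²Δλ²) = 3688.93 km
Excess = 3688.93 − 3570.36 = 118.57 ≈ 119 km

119 km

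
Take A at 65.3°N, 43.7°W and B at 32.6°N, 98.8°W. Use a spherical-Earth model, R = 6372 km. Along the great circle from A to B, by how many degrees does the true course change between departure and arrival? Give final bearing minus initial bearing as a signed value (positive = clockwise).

-44.6°

Initial bearing θ₁ = atan2(sin Δλ cos φ₂, cos φ₁ sin φ₂ − sin φ₁ cos φ₂ cos Δλ) = 252.88°
Final bearing θ₂ = (initial bearing from the destination back to the start) + 180° = 208.30°
Δθ = θ₂ − θ₁ = -44.6°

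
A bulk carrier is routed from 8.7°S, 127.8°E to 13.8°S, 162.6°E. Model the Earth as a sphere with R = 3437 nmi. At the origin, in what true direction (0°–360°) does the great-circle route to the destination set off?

θ = atan2( sin Δλ·cos φ₂ ,  cos φ₁ sin φ₂ − sin φ₁ cos φ₂ cos Δλ )
  = atan2(+0.5542, -0.1152) = 101.74°

101.7°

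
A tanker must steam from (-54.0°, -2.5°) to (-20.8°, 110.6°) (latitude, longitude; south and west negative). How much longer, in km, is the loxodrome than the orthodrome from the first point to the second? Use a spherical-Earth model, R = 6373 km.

Great circle: cos σ = sin φ₁ sin φ₂ + cos φ₁ cos φ₂ cos Δλ,  σ = 1.4990 rad → d_gc = 9553.3 km
Rhumb line: Δψ = +0.7529, q = Δφ/Δψ = 0.7696, d_rh = R√(Δφ²+q²Δλ²) = 10362.3 km
Excess = 10362.3 − 9553.3 = 809.0 ≈ 809 km

809 km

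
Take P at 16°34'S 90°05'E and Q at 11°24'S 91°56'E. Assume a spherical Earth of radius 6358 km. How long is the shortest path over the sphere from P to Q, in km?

607 km

Haversine: a = sin²(Δφ/2)+cos φ₁ cos φ₂ sin²(Δλ/2) = 0.00228;  σ = 2·atan2(√a,√(1−a))
σ = 5.469° → d = Rσ = 6358·0.09546 = 607 km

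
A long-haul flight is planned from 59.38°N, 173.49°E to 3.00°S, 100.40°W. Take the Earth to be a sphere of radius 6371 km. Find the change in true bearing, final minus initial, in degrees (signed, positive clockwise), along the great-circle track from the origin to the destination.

+54.6°

At departure: θ₁ = atan2(sin Δλ cos φ₂, cos φ₁ sin φ₂ − sin φ₁ cos φ₂ cos Δλ) = 94.87°
At arrival: θ₂ = atan2(sin Δλ cos φ₁, −cos φ₂ sin φ₁ + sin φ₂ cos φ₁ cos Δλ) = 149.46°
Δθ = θ₂ − θ₁ = +54.6°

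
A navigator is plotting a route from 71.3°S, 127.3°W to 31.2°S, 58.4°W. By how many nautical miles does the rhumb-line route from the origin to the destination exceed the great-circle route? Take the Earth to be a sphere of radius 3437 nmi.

Great circle: cos σ = sin φ₁ sin φ₂ + cos φ₁ cos φ₂ cos Δλ,  σ = 0.9405 rad → d_gc = 3232.4 nmi
Rhumb line: Δψ = +1.2303, q = Δφ/Δψ = 0.5689, d_rh = R√(Δφ²+q²Δλ²) = 3363.7 nmi
Excess = 3363.7 − 3232.4 = 131.3 ≈ 131 nmi

131 nmi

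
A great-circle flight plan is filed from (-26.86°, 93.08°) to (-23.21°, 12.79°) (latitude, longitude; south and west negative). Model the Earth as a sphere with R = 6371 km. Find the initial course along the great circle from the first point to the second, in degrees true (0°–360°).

252.7°

N = sin Δλ·cos φ₂ = -0.9059;  D = cos φ₁ sin φ₂ − sin φ₁ cos φ₂ cos Δλ = -0.2815
initial course = atan2(N, D) = 252.74°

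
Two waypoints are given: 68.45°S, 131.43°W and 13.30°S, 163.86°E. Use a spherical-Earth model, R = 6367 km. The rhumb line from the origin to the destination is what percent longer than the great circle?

2.8%

Great circle: σ = 1.1954 rad → d_gc = Rσ = 7610.9 km
Rhumb: Δφ = +0.9625, Δλ = -1.1294, Δψ = +1.4249, q = Δφ/Δψ = 0.6755 → d_rh = R√(Δφ²+q²Δλ²) = 7820.3 km
Excess = (7820.3 − 7610.9) / 7610.9 = 209.4 / 7610.9 = 2.751% ≈ 2.8%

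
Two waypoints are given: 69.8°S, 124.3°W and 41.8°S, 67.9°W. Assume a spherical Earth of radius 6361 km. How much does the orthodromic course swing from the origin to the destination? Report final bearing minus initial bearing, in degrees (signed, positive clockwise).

-49.1°

Initial bearing θ₁ = atan2(sin Δλ cos φ₂, cos φ₁ sin φ₂ − sin φ₁ cos φ₂ cos Δλ) = 75.81°
Final bearing θ₂ = (initial bearing from the destination back to the start) + 180° = 26.68°
Δθ = θ₂ − θ₁ = -49.1°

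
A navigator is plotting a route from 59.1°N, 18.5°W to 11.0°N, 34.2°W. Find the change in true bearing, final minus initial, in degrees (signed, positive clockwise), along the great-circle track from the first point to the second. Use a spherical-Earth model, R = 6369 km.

-9.9°

At departure: θ₁ = atan2(sin Δλ cos φ₂, cos φ₁ sin φ₂ − sin φ₁ cos φ₂ cos Δλ) = 200.44°
At arrival: θ₂ = atan2(sin Δλ cos φ₁, −cos φ₂ sin φ₁ + sin φ₂ cos φ₁ cos Δλ) = 190.52°
Δθ = θ₂ − θ₁ = -9.9°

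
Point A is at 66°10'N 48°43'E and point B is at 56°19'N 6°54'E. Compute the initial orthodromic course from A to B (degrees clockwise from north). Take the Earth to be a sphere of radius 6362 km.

263.5°

θ = atan2( sin Δλ·cos φ₂ ,  cos φ₁ sin φ₂ − sin φ₁ cos φ₂ cos Δλ )
  = atan2(-0.3698, -0.0418) = 263.54°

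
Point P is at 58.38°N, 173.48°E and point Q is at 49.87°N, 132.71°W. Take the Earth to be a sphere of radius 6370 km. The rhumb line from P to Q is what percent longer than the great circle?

2.5%

Great circle: σ = 0.5537 rad → d_gc = Rσ = 3526.9 km
Rhumb: Δφ = -0.1485, Δλ = +0.9392, Δψ = -0.2546, q = Δφ/Δψ = 0.5834 → d_rh = R√(Δφ²+q²Δλ²) = 3616.2 km
Excess = (3616.2 − 3526.9) / 3526.9 = 89.3 / 3526.9 = 2.53% ≈ 2.5%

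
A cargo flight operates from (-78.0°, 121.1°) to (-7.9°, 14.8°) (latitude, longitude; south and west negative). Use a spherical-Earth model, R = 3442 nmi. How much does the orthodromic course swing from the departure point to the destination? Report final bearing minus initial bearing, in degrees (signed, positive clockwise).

Initial bearing θ₁ = atan2(sin Δλ cos φ₂, cos φ₁ sin φ₂ − sin φ₁ cos φ₂ cos Δλ) = 252.46°
Final bearing θ₂ = (initial bearing from the destination back to the start) + 180° = 348.45°
Δθ = θ₂ − θ₁ = +96.0°

+96.0°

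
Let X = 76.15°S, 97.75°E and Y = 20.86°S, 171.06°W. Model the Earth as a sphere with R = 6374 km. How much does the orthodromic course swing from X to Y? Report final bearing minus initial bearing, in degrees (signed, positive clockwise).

At departure: θ₁ = atan2(sin Δλ cos φ₂, cos φ₁ sin φ₂ − sin φ₁ cos φ₂ cos Δλ) = 96.36°
At arrival: θ₂ = atan2(sin Δλ cos φ₁, −cos φ₂ sin φ₁ + sin φ₂ cos φ₁ cos Δλ) = 14.75°
Δθ = θ₂ − θ₁ = -81.6°

-81.6°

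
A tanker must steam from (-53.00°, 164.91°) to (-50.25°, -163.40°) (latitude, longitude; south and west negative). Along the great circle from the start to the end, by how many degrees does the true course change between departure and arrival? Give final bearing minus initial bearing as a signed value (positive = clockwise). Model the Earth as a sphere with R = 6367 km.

Initial bearing θ₁ = atan2(sin Δλ cos φ₂, cos φ₁ sin φ₂ − sin φ₁ cos φ₂ cos Δλ) = 94.79°
Final bearing θ₂ = (initial bearing from the destination back to the start) + 180° = 69.70°
Δθ = θ₂ − θ₁ = -25.1°

-25.1°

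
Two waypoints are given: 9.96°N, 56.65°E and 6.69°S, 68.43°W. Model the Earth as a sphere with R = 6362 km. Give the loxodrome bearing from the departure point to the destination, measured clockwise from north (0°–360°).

Δψ = ln[tan(π/4+φ₂/2)/tan(π/4+φ₁/2)] = -0.2917
Δλ = -2.1831 rad (taken the short way round)
course = atan2(Δλ, Δψ) = 262.39°

262.4°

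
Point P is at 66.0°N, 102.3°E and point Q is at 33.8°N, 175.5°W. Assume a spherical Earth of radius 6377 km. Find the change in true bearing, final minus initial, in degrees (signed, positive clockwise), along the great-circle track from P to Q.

Initial bearing θ₁ = atan2(sin Δλ cos φ₂, cos φ₁ sin φ₂ − sin φ₁ cos φ₂ cos Δλ) = 81.49°
Final bearing θ₂ = (initial bearing from the destination back to the start) + 180° = 151.05°
Δθ = θ₂ − θ₁ = +69.6°

+69.6°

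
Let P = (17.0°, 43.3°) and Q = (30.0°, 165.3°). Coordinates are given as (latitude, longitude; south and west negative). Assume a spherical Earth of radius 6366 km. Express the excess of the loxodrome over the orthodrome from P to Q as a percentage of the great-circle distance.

Great circle: σ = 1.8678 rad → d_gc = Rσ = 11890.6 km
Rhumb: Δφ = +0.2269, Δλ = +2.1293, Δψ = +0.2481, q = Δφ/Δψ = 0.9143 → d_rh = R√(Δφ²+q²Δλ²) = 12477.9 km
Excess = (12477.9 − 11890.6) / 11890.6 = 587.3 / 11890.6 = 4.94% ≈ 4.9%

4.9%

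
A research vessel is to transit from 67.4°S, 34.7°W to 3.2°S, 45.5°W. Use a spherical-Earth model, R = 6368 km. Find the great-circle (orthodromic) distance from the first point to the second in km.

cos σ = sin φ₁ sin φ₂ + cos φ₁ cos φ₂ cos Δλ
      = sin(-67.40°)sin(-3.20°) + cos(-67.40°)cos(-3.20°)cos(-10.80°) = 0.4284
σ = 64.632° → d = Rσ = 6368·1.12804 = 7183 km

7183 km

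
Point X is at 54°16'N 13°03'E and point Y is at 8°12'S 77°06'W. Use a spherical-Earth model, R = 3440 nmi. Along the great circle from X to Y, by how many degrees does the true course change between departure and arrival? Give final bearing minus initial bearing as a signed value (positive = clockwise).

Initial bearing θ₁ = atan2(sin Δλ cos φ₂, cos φ₁ sin φ₂ − sin φ₁ cos φ₂ cos Δλ) = 265.31°
Final bearing θ₂ = (initial bearing from the destination back to the start) + 180° = 216.02°
Δθ = θ₂ − θ₁ = -49.3°

-49.3°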